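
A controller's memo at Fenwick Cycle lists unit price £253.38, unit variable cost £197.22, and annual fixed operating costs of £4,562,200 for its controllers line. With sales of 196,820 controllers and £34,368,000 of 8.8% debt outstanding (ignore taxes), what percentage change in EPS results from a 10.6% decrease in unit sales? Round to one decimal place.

-33.8%

Total contribution margin = 196,820 × £56.16 = £11,053,411.20.
EBIT = £11,053,411.20 − £4,562,200 = £6,491,211.20.
Interest = £3,024,384.00, so EBIT − I = £3,466,827.20.
Degree of combined leverage = contribution ÷ (EBIT − I) = £11,053,411.20 ÷ £3,466,827.20 = 3.1883.
%ΔEPS = DCL × %ΔSales = 3.1883 × -10.6% = -33.8%.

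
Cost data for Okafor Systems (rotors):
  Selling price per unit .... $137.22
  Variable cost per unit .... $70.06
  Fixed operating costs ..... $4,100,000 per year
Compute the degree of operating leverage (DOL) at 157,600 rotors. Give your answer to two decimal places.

Contribution at this volume is 157,600 × $67.16 = $10,584,416.00.
Operating income = contribution − fixed costs = $10,584,416.00 − $4,100,000 = $6,484,416.00.
Degree of operating leverage = $10,584,416.00 / $6,484,416.00 = 1.6323.

1.63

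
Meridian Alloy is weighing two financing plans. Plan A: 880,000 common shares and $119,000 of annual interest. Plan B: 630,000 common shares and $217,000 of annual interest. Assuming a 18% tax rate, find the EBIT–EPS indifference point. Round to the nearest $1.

$463,960

At indifference, (EBIT − 119,000)(1 − t)/880,000 = (EBIT − 217,000)(1 − t)/630,000.
Cancelling (1 − t) and cross-multiplying: 630,000·(EBIT − 119,000) = 880,000·(EBIT − 217,000).
Solving, EBIT = (217,000·880,000 − 119,000·630,000) / (880,000 − 630,000) = 115,990,000,000 / 250,000 = 463,960.00.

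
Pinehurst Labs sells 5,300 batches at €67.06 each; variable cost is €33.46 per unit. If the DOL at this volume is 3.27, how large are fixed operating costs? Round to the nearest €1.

Contribution at this volume is 5,300 × €33.60 = €178,080.00.
DOL = contribution / EBIT, so EBIT = €178,080.00 / 3.27 = €54,458.72.
And FC = contribution − EBIT = €178,080.00 − €54,458.72 = €123,621.

€123,621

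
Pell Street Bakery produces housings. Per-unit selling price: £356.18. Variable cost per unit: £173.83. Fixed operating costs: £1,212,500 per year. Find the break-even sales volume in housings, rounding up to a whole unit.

6,650 housings

Contribution margin per unit = £356.18 − £173.83 = £182.35.
Units to break even: £1,212,500 ÷ £182.35 = 6,649.30, rounded up to 6,650.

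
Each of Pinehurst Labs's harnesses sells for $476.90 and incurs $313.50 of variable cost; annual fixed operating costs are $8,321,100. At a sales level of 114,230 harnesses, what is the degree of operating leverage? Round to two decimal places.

At 114,230 units, contribution = 114,230 × $163.40 = $18,665,182.00.
Subtracting fixed costs: EBIT = $18,665,182.00 − $8,321,100 = $10,344,082.00.
Degree of operating leverage = $18,665,182.00 / $10,344,082.00 = 1.8044.

1.80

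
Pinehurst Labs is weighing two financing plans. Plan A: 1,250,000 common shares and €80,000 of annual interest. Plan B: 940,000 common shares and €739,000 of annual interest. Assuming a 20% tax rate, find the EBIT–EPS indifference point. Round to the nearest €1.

Set EPS_A = EPS_B: (EBIT − €80,000)(1 − 0.20) ÷ 1,250,000 = (EBIT − €739,000)(1 − 0.20) ÷ 940,000.
The (1 − t) factor cancels: (EBIT − 80,000) × 940,000 = (EBIT − 739,000) × 1,250,000.
Solving, EBIT = (739,000·1,250,000 − 80,000·940,000) / (1,250,000 − 940,000) = 848,550,000,000 / 310,000 = 2,737,258.06.

€2,737,258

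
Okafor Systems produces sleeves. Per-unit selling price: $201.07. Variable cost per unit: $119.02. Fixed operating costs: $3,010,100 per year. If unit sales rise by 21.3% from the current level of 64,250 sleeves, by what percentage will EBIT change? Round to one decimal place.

At 64,250 units, contribution = 64,250 × $82.05 = $5,271,712.50.
EBIT = $5,271,712.50 − $3,010,100 = $2,261,612.50.
DOL = contribution ÷ EBIT = $5,271,712.50 ÷ $2,261,612.50 = 2.3310.
So EBIT moves 2.3310 × (+21.3%) = +49.6%.

+49.6%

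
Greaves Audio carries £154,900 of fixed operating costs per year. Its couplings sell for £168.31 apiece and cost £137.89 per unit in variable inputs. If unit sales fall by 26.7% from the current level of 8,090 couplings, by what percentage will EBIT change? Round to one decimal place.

At 8,090 units, contribution = 8,090 × £30.42 = £246,097.80.
Subtracting fixed costs: EBIT = £246,097.80 − £154,900 = £91,197.80.
Degree of operating leverage = £246,097.80 / £91,197.80 = 2.6985.
Operating income changes by 2.6985 × -26.7% = -72.1%.

-72.1%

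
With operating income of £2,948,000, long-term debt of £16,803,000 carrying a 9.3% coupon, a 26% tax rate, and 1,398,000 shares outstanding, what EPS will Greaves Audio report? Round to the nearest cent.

Pre-tax income = £2,948,000 − £1,562,679.00 = £1,385,321.00.
Net income = £1,385,321.00 × (1 − 0.26) = £1,025,137.54.
Per share: £1,025,137.54 / 1,398,000 shares = £0.73.

£0.73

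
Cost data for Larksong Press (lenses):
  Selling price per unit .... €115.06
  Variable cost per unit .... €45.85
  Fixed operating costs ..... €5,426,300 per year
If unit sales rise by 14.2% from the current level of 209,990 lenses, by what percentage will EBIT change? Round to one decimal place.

+22.7%

Total contribution margin = 209,990 × €69.21 = €14,533,407.90.
Operating income = contribution − fixed costs = €14,533,407.90 − €5,426,300 = €9,107,107.90.
Degree of operating leverage = €14,533,407.90 / €9,107,107.90 = 1.5958.
So EBIT moves 1.5958 × (+14.2%) = +22.7%.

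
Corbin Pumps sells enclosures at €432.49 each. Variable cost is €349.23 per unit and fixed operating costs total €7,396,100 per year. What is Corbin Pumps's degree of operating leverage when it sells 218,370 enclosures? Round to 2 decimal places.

At 218,370 units, contribution = 218,370 × €83.26 = €18,181,486.20.
EBIT = €18,181,486.20 − €7,396,100 = €10,785,386.20.
DOL = contribution ÷ EBIT = €18,181,486.20 ÷ €10,785,386.20 = 1.6858.

1.69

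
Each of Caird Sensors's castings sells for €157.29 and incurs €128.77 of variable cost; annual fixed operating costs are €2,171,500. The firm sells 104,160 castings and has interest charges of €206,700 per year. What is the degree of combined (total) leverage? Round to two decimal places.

Contribution at this volume is 104,160 × €28.52 = €2,970,643.20.
EBIT = €2,970,643.20 − €2,171,500 = €799,143.20. Interest = €206,700.00.
DOL = €2,970,643.20 ÷ €799,143.20 = 3.7173; DFL = €799,143.20 ÷ €592,443.20 = 1.3489.
DCL = DOL × DFL = 3.7173 × 1.3489 = 5.0143.

5.01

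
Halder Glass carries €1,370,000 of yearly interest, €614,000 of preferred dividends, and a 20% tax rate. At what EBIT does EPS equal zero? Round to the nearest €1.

Grossing the preferred dividend up to pre-tax terms: €614,000 / (1 − 0.20) = €767,500.00.
Financial break-even EBIT = interest + D_p ÷ (1 − t) = €1,370,000 + €767,500.00 = €2,137,500.00.

€2,137,500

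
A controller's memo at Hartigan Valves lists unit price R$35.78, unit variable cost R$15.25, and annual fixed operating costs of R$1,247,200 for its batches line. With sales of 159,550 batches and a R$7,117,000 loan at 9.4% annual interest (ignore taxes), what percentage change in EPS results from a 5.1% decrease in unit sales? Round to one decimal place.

At 159,550 units, contribution = 159,550 × R$20.53 = R$3,275,561.50.
Subtracting fixed costs: EBIT = R$3,275,561.50 − R$1,247,200 = R$2,028,361.50.
After interest of R$668,998.00, pre-tax earnings = R$1,359,363.50.
DCL = total CM / (EBIT − I) = R$3,275,561.50 / R$1,359,363.50 = 2.4096.
%ΔEPS = DCL × %ΔSales = 2.4096 × -5.1% = -12.3%.

-12.3%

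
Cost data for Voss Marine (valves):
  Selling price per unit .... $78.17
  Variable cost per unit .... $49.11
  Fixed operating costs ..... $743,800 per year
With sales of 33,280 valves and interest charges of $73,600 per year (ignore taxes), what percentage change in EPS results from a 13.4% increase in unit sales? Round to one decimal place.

Total contribution margin = 33,280 × $29.06 = $967,116.80.
Subtracting fixed costs: EBIT = $967,116.80 − $743,800 = $223,316.80.
After interest of $73,600.00, pre-tax earnings = $149,716.80.
Degree of combined leverage = contribution ÷ (EBIT − I) = $967,116.80 ÷ $149,716.80 = 6.4596.
%ΔEPS = DCL × %ΔSales = 6.4596 × +13.4% = +86.6%.

+86.6%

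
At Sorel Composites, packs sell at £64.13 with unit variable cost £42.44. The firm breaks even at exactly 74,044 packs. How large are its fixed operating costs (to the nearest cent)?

Contribution margin per unit = £64.13 − £42.44 = £21.69.
Fixed costs = break-even units × CM = 74,044 × £21.69 = £1,606,014.36.

£1,606,014.36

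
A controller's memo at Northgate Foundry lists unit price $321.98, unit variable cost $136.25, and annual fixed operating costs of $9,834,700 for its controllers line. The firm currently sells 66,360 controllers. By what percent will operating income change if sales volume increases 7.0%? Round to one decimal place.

Total contribution margin = 66,360 × $185.73 = $12,325,042.80.
Operating income = contribution − fixed costs = $12,325,042.80 − $9,834,700 = $2,490,342.80.
So DOL = total CM / EBIT = $12,325,042.80 / $2,490,342.80 = 4.9491.
So EBIT moves 4.9491 × (+7.0%) = +34.6%.

+34.6%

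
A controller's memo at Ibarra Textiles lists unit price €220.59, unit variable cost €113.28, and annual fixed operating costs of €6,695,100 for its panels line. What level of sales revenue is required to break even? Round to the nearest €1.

€13,762,670

Contribution margin per unit = €220.59 − €113.28 = €107.31, a CM ratio of €107.31 ÷ €220.59 = 0.4865.
Break-even sales = FC ÷ CM ratio = €6,695,100 × €220.59 / €107.31 = €13,762,670.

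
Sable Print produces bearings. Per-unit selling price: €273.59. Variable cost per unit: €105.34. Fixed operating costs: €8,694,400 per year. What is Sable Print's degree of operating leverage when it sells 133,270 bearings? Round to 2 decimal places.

At 133,270 units, contribution = 133,270 × €168.25 = €22,422,677.50.
EBIT = €22,422,677.50 − €8,694,400 = €13,728,277.50.
So DOL = total CM / EBIT = €22,422,677.50 / €13,728,277.50 = 1.6333.

1.63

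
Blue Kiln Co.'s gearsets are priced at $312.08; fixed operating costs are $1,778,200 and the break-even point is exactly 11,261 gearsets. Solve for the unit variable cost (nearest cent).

At break-even, FC = Q × (P − VC), so P − VC = $1,778,200 ÷ 11,261 = $157.9078.
Hence VC = price − CM = $312.08 − $157.9078 = $154.17.

$154.17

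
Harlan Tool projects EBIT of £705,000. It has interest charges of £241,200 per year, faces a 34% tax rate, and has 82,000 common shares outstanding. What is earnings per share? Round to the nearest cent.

Pre-tax income = £705,000 − £241,200.00 = £463,800.00.
After tax at 34%: net income = £463,800.00 × 0.66 = £306,108.00.
Per share: £306,108.00 / 82,000 shares = £3.73.

£3.73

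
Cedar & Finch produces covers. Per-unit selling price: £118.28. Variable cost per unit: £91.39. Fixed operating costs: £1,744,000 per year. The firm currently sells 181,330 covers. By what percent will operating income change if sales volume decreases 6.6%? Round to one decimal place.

Total contribution margin = 181,330 × £26.89 = £4,875,963.70.
EBIT = £4,875,963.70 − £1,744,000 = £3,131,963.70.
So DOL = total CM / EBIT = £4,875,963.70 / £3,131,963.70 = 1.5568.
Operating income changes by 1.5568 × -6.6% = -10.3%.

-10.3%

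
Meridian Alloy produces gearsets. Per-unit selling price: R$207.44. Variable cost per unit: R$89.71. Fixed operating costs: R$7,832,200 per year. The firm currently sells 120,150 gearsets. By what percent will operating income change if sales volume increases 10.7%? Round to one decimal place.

+24.0%

At 120,150 units, contribution = 120,150 × R$117.73 = R$14,145,259.50.
Subtracting fixed costs: EBIT = R$14,145,259.50 − R$7,832,200 = R$6,313,059.50.
DOL = contribution ÷ EBIT = R$14,145,259.50 ÷ R$6,313,059.50 = 2.2406.
So EBIT moves 2.2406 × (+10.7%) = +24.0%.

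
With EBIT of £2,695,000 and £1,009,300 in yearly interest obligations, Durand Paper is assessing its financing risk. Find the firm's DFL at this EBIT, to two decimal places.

Annual interest charges come to £1,009,300.00.
Degree of financial leverage = EBIT / (EBIT − interest) = £2,695,000 / £1,685,700.00 = 1.5987.

1.60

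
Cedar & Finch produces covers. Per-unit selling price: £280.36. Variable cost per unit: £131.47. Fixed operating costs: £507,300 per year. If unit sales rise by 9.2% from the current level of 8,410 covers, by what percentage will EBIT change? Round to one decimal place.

Contribution at this volume is 8,410 × £148.89 = £1,252,164.90.
Subtracting fixed costs: EBIT = £1,252,164.90 − £507,300 = £744,864.90.
So DOL = total CM / EBIT = £1,252,164.90 / £744,864.90 = 1.6811.
Operating income changes by 1.6811 × +9.2% = +15.5%.

+15.5%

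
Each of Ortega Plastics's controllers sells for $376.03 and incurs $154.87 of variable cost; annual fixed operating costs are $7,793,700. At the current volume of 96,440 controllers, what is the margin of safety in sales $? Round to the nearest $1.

Unit CM = price − variable cost = $376.03 − $154.87 = $221.16. Break-even units = $7,793,700 ÷ $221.16 = 35,240.10; break-even revenue = 35,240.10 × $376.03 = $13,251,333.93.
Actual sales revenue = 96,440 × $376.03 = $36,264,333.20.
Margin of safety = $36,264,333.20 − $13,251,333.93 = $23,012,999.

$23,012,999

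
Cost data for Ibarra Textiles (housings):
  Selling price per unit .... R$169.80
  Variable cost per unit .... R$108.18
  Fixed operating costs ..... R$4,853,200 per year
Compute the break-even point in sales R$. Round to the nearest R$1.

R$13,373,472

CM per unit = R$169.80 − R$108.18 = R$61.62; CM ratio = R$61.62 / R$169.80 = 0.3629.
Break-even revenue = fixed costs × price ÷ CM = R$4,853,200 × R$169.80 ÷ R$61.62 = R$13,373,472.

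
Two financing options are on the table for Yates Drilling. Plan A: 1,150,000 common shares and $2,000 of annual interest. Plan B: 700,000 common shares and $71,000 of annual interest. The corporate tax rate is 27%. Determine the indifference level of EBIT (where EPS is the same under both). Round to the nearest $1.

Set EPS_A = EPS_B: (EBIT − $2,000)(1 − 0.27) ÷ 1,150,000 = (EBIT − $71,000)(1 − 0.27) ÷ 700,000.
The (1 − t) factor cancels: (EBIT − 2,000) × 700,000 = (EBIT − 71,000) × 1,150,000.
Solving, EBIT = (71,000·1,150,000 − 2,000·700,000) / (1,150,000 − 700,000) = 80,250,000,000 / 450,000 = 178,333.33.

$178,333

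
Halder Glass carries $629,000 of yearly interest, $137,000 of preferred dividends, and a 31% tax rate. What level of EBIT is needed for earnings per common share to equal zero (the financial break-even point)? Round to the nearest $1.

$827,551

Grossing the preferred dividend up to pre-tax terms: $137,000 / (1 − 0.31) = $198,550.72.
EPS = 0 when EBIT covers interest plus the pre-tax preferred burden: $629,000 + $198,550.72 = $827,550.72.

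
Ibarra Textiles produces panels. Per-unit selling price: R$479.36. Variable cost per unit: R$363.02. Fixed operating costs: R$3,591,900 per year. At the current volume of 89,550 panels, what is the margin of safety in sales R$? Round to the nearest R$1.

Unit CM = price − variable cost = R$479.36 − R$363.02 = R$116.34. Break-even units = R$3,591,900 ÷ R$116.34 = 30,874.16; break-even revenue = 30,874.16 × R$479.36 = R$14,799,838.27.
Current sales = 89,550 × R$479.36 = R$42,926,688.00.
Margin of safety = R$42,926,688.00 − R$14,799,838.27 = R$28,126,850.

R$28,126,850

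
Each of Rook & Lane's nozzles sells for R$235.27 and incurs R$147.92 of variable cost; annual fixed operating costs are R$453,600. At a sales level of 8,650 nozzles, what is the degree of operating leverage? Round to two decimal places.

Contribution at this volume is 8,650 × R$87.35 = R$755,577.50.
Operating income = contribution − fixed costs = R$755,577.50 − R$453,600 = R$301,977.50.
Degree of operating leverage = R$755,577.50 / R$301,977.50 = 2.5021.

2.50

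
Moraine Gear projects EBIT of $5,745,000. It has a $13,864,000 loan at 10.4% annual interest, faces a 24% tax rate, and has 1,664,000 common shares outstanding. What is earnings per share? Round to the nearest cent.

$1.97

Pre-tax income = $5,745,000 − $1,441,856.00 = $4,303,144.00.
Net income = $4,303,144.00 × (1 − 0.24) = $3,270,389.44.
EPS = $3,270,389.44 ÷ 1,664,000 = $1.97.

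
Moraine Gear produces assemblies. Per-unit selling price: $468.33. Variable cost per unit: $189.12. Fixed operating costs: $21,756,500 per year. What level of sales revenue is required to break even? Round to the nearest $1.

CM per unit = $468.33 − $189.12 = $279.21; CM ratio = $279.21 / $468.33 = 0.5962.
Break-even revenue = fixed costs × price ÷ CM = $21,756,500 × $468.33 ÷ $279.21 = $36,493,040.

$36,493,040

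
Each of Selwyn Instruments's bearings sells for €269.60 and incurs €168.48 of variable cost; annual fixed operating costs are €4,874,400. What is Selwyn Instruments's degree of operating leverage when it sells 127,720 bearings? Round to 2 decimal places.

Contribution at this volume is 127,720 × €101.12 = €12,915,046.40.
Operating income = contribution − fixed costs = €12,915,046.40 − €4,874,400 = €8,040,646.40.
DOL = contribution ÷ EBIT = €12,915,046.40 ÷ €8,040,646.40 = 1.6062.

1.61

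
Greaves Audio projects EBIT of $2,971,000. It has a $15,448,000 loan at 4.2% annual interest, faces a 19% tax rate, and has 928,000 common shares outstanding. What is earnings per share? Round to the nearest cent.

Pre-tax income = $2,971,000 − $648,816.00 = $2,322,184.00.
Net income = $2,322,184.00 × (1 − 0.19) = $1,880,969.04.
Per share: $1,880,969.04 / 928,000 shares = $2.03.

$2.03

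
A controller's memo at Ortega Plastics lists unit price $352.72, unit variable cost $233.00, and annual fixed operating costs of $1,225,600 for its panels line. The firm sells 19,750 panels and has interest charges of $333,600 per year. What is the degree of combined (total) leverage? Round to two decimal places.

2.94

At 19,750 units, contribution = 19,750 × $119.72 = $2,364,470.00.
EBIT = $2,364,470.00 − $1,225,600 = $1,138,870.00. Interest = $333,600.00, so EBIT − I = $805,270.00.
DCL = contribution ÷ (EBIT − I) = $2,364,470.00 ÷ $805,270.00 = 2.9362.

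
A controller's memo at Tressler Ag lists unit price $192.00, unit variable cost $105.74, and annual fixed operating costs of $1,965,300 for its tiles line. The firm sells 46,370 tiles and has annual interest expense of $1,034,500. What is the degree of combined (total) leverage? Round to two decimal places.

4.00

Total contribution margin = 46,370 × $86.26 = $3,999,876.20.
Subtracting fixed costs: EBIT = $3,999,876.20 − $1,965,300 = $2,034,576.20. Interest = $1,034,500.00, so EBIT − I = $1,000,076.20.
DCL = contribution ÷ (EBIT − I) = $3,999,876.20 ÷ $1,000,076.20 = 3.9996.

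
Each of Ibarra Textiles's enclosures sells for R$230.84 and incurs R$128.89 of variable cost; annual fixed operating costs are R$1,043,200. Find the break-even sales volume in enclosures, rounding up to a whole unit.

Contribution margin per unit = R$230.84 − R$128.89 = R$101.95.
Break-even volume = fixed costs ÷ CM per unit = R$1,043,200 ÷ R$101.95 = 10,232.47, so 10,233 enclosures.

10,233 enclosures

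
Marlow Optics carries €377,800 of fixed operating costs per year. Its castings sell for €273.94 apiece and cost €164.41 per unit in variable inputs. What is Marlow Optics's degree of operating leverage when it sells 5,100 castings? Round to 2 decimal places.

3.09

Contribution at this volume is 5,100 × €109.53 = €558,603.00.
Subtracting fixed costs: EBIT = €558,603.00 − €377,800 = €180,803.00.
So DOL = total CM / EBIT = €558,603.00 / €180,803.00 = 3.0896.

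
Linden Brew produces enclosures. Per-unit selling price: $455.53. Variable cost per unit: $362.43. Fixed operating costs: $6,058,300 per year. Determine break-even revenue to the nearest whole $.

Contribution margin per unit = $455.53 − $362.43 = $93.10, a CM ratio of $93.10 ÷ $455.53 = 0.2044.
Break-even sales = FC ÷ CM ratio = $6,058,300 × $455.53 / $93.10 = $29,642,722.

$29,642,722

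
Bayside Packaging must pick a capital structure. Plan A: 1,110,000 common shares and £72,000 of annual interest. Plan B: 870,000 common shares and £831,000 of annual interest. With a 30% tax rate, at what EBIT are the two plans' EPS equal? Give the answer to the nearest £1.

£3,582,375

Set EPS_A = EPS_B: (EBIT − £72,000)(1 − 0.30) ÷ 1,110,000 = (EBIT − £831,000)(1 − 0.30) ÷ 870,000.
Cancelling (1 − t) and cross-multiplying: 870,000·(EBIT − 72,000) = 1,110,000·(EBIT − 831,000).
EBIT × (1,110,000 − 870,000) = 831,000 × 1,110,000 − 72,000 × 870,000 = 859,770,000,000, so EBIT = 859,770,000,000 ÷ 240,000 = 3,582,375.00.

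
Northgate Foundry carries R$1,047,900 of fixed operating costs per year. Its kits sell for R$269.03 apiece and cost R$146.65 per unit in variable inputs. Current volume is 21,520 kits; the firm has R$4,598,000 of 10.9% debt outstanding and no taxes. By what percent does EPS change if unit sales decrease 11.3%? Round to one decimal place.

-27.4%

At 21,520 units, contribution = 21,520 × R$122.38 = R$2,633,617.60.
Operating income = contribution − fixed costs = R$2,633,617.60 − R$1,047,900 = R$1,585,717.60.
After interest of R$501,182.00, pre-tax earnings = R$1,084,535.60.
Degree of combined leverage = contribution ÷ (EBIT − I) = R$2,633,617.60 ÷ R$1,084,535.60 = 2.4283.
EPS therefore changes by 2.4283 × (-11.3%) = -27.4%.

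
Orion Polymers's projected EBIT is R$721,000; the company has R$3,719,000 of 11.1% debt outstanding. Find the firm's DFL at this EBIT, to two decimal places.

Annual interest charges come to R$412,809.00.
DFL = EBIT ÷ (EBIT − I) = R$721,000 ÷ (R$721,000 − R$412,809.00) = R$721,000 ÷ R$308,191.00 = 2.3395.

2.34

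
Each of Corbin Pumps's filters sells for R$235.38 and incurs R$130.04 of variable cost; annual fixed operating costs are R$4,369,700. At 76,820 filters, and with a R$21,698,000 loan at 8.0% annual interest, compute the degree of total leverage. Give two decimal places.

4.07

Total contribution margin = 76,820 × R$105.34 = R$8,092,218.80.
Operating income = contribution − fixed costs = R$8,092,218.80 − R$4,369,700 = R$3,722,518.80. Interest = R$1,735,840.00, so EBIT − I = R$1,986,678.80.
Degree of total leverage = total CM / (EBIT − interest) = R$8,092,218.80 / R$1,986,678.80 = 4.0732.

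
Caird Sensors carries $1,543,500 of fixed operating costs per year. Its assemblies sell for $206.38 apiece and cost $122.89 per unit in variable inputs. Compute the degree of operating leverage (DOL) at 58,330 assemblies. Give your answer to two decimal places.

At 58,330 units, contribution = 58,330 × $83.49 = $4,869,971.70.
Subtracting fixed costs: EBIT = $4,869,971.70 − $1,543,500 = $3,326,471.70.
So DOL = total CM / EBIT = $4,869,971.70 / $3,326,471.70 = 1.4640.

1.46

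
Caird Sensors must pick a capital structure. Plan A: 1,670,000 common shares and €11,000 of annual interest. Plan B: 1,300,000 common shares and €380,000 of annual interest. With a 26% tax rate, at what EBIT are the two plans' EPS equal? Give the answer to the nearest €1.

At indifference, (EBIT − 11,000)(1 − t)/1,670,000 = (EBIT − 380,000)(1 − t)/1,300,000.
Cancelling (1 − t) and cross-multiplying: 1,300,000·(EBIT − 11,000) = 1,670,000·(EBIT − 380,000).
EBIT × (1,670,000 − 1,300,000) = 380,000 × 1,670,000 − 11,000 × 1,300,000 = 620,300,000,000, so EBIT = 620,300,000,000 ÷ 370,000 = 1,676,486.49.

€1,676,486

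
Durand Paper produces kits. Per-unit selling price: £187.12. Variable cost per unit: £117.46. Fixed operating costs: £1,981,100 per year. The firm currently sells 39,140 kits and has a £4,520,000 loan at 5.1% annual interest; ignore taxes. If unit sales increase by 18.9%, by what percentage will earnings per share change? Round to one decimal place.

+100.1%

At 39,140 units, contribution = 39,140 × £69.66 = £2,726,492.40.
Subtracting fixed costs: EBIT = £2,726,492.40 − £1,981,100 = £745,392.40.
Interest = £230,520.00, so EBIT − I = £514,872.40.
DCL = total CM / (EBIT − I) = £2,726,492.40 / £514,872.40 = 5.2955.
%ΔEPS = DCL × %ΔSales = 5.2955 × +18.9% = +100.1%.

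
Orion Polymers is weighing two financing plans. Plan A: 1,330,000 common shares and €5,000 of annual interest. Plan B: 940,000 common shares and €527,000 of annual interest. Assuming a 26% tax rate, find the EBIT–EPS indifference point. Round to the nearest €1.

€1,785,154

At indifference, (EBIT − 5,000)(1 − t)/1,330,000 = (EBIT − 527,000)(1 − t)/940,000.
Cancelling (1 − t) and cross-multiplying: 940,000·(EBIT − 5,000) = 1,330,000·(EBIT − 527,000).
EBIT × (1,330,000 − 940,000) = 527,000 × 1,330,000 − 5,000 × 940,000 = 696,210,000,000, so EBIT = 696,210,000,000 ÷ 390,000 = 1,785,153.85.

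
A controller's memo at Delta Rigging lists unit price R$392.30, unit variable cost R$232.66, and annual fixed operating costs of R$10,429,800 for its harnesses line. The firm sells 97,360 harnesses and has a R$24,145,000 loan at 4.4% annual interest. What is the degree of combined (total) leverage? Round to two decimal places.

Contribution at this volume is 97,360 × R$159.64 = R$15,542,550.40.
EBIT = R$15,542,550.40 − R$10,429,800 = R$5,112,750.40. Interest = R$1,062,380.00, so EBIT − I = R$4,050,370.40.
DCL = contribution ÷ (EBIT − I) = R$15,542,550.40 ÷ R$4,050,370.40 = 3.8373.

3.84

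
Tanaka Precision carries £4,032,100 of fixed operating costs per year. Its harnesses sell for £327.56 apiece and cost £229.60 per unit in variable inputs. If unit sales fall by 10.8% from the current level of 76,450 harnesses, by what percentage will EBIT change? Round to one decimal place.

-23.4%

Contribution at this volume is 76,450 × £97.96 = £7,489,042.00.
Operating income = contribution − fixed costs = £7,489,042.00 − £4,032,100 = £3,456,942.00.
Degree of operating leverage = £7,489,042.00 / £3,456,942.00 = 2.1664.
Operating income changes by 2.1664 × -10.8% = -23.4%.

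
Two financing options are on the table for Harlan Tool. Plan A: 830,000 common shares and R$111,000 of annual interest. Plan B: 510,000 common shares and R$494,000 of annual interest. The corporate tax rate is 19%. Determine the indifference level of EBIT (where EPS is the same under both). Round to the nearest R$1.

R$1,104,406

Set EPS_A = EPS_B: (EBIT − R$111,000)(1 − 0.19) ÷ 830,000 = (EBIT − R$494,000)(1 − 0.19) ÷ 510,000.
Cancelling (1 − t) and cross-multiplying: 510,000·(EBIT − 111,000) = 830,000·(EBIT − 494,000).
Solving, EBIT = (494,000·830,000 − 111,000·510,000) / (830,000 − 510,000) = 353,410,000,000 / 320,000 = 1,104,406.25.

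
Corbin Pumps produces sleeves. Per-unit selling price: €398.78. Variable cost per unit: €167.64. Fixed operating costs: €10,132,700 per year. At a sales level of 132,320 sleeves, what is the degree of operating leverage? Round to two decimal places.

1.50

At 132,320 units, contribution = 132,320 × €231.14 = €30,584,444.80.
Operating income = contribution − fixed costs = €30,584,444.80 − €10,132,700 = €20,451,744.80.
So DOL = total CM / EBIT = €30,584,444.80 / €20,451,744.80 = 1.4954.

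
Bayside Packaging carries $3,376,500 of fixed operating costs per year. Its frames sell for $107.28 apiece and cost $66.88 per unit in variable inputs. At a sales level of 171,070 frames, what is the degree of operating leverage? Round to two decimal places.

1.96

At 171,070 units, contribution = 171,070 × $40.40 = $6,911,228.00.
EBIT = $6,911,228.00 − $3,376,500 = $3,534,728.00.
So DOL = total CM / EBIT = $6,911,228.00 / $3,534,728.00 = 1.9552.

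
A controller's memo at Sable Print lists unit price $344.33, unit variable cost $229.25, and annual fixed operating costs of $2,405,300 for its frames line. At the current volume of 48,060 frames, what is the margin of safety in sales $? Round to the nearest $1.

Each unit contributes $344.33 − $229.25 = $115.08. Break-even units = $2,405,300 ÷ $115.08 = 20,901.11; break-even revenue = 20,901.11 × $344.33 = $7,196,879.99.
Current sales = 48,060 × $344.33 = $16,548,499.80.
Margin of safety = $16,548,499.80 − $7,196,879.99 = $9,351,620.

$9,351,620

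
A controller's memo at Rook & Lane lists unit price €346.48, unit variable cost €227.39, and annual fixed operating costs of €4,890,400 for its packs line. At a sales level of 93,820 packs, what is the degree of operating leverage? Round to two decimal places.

At 93,820 units, contribution = 93,820 × €119.09 = €11,173,023.80.
Operating income = contribution − fixed costs = €11,173,023.80 − €4,890,400 = €6,282,623.80.
DOL = contribution ÷ EBIT = €11,173,023.80 ÷ €6,282,623.80 = 1.7784.

1.78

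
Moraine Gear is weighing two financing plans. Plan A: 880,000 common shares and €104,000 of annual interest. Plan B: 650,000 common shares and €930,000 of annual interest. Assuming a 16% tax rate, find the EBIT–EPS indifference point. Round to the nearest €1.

€3,264,348

Set EPS_A = EPS_B: (EBIT − €104,000)(1 − 0.16) ÷ 880,000 = (EBIT − €930,000)(1 − 0.16) ÷ 650,000.
Cancelling (1 − t) and cross-multiplying: 650,000·(EBIT − 104,000) = 880,000·(EBIT − 930,000).
EBIT × (880,000 − 650,000) = 930,000 × 880,000 − 104,000 × 650,000 = 750,800,000,000, so EBIT = 750,800,000,000 ÷ 230,000 = 3,264,347.83.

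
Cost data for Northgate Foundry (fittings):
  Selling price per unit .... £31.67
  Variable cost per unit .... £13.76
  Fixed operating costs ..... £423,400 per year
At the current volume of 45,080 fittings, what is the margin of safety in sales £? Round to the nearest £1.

Contribution margin per unit = £31.67 − £13.76 = £17.91. Break-even units = £423,400 ÷ £17.91 = 23,640.42; break-even revenue = 23,640.42 × £31.67 = £748,692.24.
Current sales = 45,080 × £31.67 = £1,427,683.60.
Margin of safety = £1,427,683.60 − £748,692.24 = £678,991.

£678,991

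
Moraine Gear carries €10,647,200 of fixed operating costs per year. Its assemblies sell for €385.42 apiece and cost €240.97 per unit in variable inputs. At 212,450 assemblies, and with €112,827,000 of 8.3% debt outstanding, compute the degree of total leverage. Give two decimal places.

Total contribution margin = 212,450 × €144.45 = €30,688,402.50.
EBIT = €30,688,402.50 − €10,647,200 = €20,041,202.50. Interest = €9,364,641.00, so EBIT − I = €10,676,561.50.
DCL = contribution ÷ (EBIT − I) = €30,688,402.50 ÷ €10,676,561.50 = 2.8744.

2.87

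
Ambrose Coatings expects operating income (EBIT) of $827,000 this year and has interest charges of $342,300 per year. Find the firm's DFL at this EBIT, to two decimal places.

Interest = $342,300.00.
Degree of financial leverage = EBIT / (EBIT − interest) = $827,000 / $484,700.00 = 1.7062.

1.71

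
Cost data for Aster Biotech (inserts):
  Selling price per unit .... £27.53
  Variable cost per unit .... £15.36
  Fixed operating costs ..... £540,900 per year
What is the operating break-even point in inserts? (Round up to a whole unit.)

Unit CM = price − variable cost = £27.53 − £15.36 = £12.17.
Units to break even: £540,900 ÷ £12.17 = 44,445.36, rounded up to 44,446.

44,446 inserts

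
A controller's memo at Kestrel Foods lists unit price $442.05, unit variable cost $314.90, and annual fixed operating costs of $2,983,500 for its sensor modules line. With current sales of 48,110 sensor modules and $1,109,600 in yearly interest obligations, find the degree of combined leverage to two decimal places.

3.02

At 48,110 units, contribution = 48,110 × $127.15 = $6,117,186.50.
Subtracting fixed costs: EBIT = $6,117,186.50 − $2,983,500 = $3,133,686.50. Interest = $1,109,600.00, so EBIT − I = $2,024,086.50.
Degree of total leverage = total CM / (EBIT − interest) = $6,117,186.50 / $2,024,086.50 = 3.0222.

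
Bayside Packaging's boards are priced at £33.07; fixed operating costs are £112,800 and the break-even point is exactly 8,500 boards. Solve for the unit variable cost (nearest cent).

£19.80

At break-even, FC = Q × (P − VC), so P − VC = £112,800 ÷ 8,500 = £13.2706.
Hence VC = price − CM = £33.07 − £13.2706 = £19.80.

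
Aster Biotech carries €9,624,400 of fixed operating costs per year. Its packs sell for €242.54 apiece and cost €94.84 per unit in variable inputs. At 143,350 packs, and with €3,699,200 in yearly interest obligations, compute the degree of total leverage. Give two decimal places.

Total contribution margin = 143,350 × €147.70 = €21,172,795.00.
Subtracting fixed costs: EBIT = €21,172,795.00 − €9,624,400 = €11,548,395.00. Interest = €3,699,200.00.
DOL = €21,172,795.00 ÷ €11,548,395.00 = 1.8334; DFL = €11,548,395.00 ÷ €7,849,195.00 = 1.4713.
DCL = DOL × DFL = 1.8334 × 1.4713 = 2.6975.

2.70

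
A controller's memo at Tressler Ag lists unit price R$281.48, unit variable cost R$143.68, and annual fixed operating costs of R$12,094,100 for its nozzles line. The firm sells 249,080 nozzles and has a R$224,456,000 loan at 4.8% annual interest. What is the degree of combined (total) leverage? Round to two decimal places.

Total contribution margin = 249,080 × R$137.80 = R$34,323,224.00.
EBIT = R$34,323,224.00 − R$12,094,100 = R$22,229,124.00. Interest = R$10,773,888.00, so EBIT − I = R$11,455,236.00.
DCL = contribution ÷ (EBIT − I) = R$34,323,224.00 ÷ R$11,455,236.00 = 2.9963.

3.00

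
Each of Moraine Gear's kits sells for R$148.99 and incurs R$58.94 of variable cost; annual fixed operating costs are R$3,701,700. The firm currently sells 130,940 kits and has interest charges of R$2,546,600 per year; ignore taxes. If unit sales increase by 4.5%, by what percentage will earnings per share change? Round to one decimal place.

Contribution at this volume is 130,940 × R$90.05 = R$11,791,147.00.
Subtracting fixed costs: EBIT = R$11,791,147.00 − R$3,701,700 = R$8,089,447.00.
Interest = R$2,546,600.00, so EBIT − I = R$5,542,847.00.
DCL = total CM / (EBIT − I) = R$11,791,147.00 / R$5,542,847.00 = 2.1273.
EPS therefore changes by 2.1273 × (+4.5%) = +9.6%.

+9.6%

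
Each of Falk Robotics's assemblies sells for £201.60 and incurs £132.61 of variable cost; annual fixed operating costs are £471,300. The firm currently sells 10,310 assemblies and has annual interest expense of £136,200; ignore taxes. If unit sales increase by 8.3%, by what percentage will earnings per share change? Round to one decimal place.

+56.9%

Total contribution margin = 10,310 × £68.99 = £711,286.90.
Operating income = contribution − fixed costs = £711,286.90 − £471,300 = £239,986.90.
After interest of £136,200.00, pre-tax earnings = £103,786.90.
DCL = total CM / (EBIT − I) = £711,286.90 / £103,786.90 = 6.8533.
EPS therefore changes by 6.8533 × (+8.3%) = +56.9%.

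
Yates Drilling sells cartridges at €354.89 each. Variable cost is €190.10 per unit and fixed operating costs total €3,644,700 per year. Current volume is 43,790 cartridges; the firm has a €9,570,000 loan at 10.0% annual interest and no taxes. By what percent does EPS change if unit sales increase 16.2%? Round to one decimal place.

Contribution at this volume is 43,790 × €164.79 = €7,216,154.10.
Subtracting fixed costs: EBIT = €7,216,154.10 − €3,644,700 = €3,571,454.10.
After interest of €957,000.00, pre-tax earnings = €2,614,454.10.
Degree of combined leverage = contribution ÷ (EBIT − I) = €7,216,154.10 ÷ €2,614,454.10 = 2.7601.
%ΔEPS = DCL × %ΔSales = 2.7601 × +16.2% = +44.7%.

+44.7%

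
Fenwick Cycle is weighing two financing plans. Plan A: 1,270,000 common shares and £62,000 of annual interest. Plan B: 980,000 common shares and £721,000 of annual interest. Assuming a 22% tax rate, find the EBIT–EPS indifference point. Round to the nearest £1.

At indifference, (EBIT − 62,000)(1 − t)/1,270,000 = (EBIT − 721,000)(1 − t)/980,000.
The (1 − t) factor cancels: (EBIT − 62,000) × 980,000 = (EBIT − 721,000) × 1,270,000.
Solving, EBIT = (721,000·1,270,000 − 62,000·980,000) / (1,270,000 − 980,000) = 854,910,000,000 / 290,000 = 2,947,965.52.

£2,947,966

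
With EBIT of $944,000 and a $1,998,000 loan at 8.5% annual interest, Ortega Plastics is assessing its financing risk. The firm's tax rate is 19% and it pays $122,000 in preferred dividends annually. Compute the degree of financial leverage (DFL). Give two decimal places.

Annual interest charges come to $169,830.00.
Preferred dividends grossed up pre-tax: $122,000 / (1 − 0.19) = $150,617.28.
DFL = EBIT ÷ [EBIT − I − D_p/(1−t)] = $944,000 ÷ [$944,000 − $169,830.00 − $150,617.28] = $944,000 ÷ $623,552.72 = 1.5139.

1.51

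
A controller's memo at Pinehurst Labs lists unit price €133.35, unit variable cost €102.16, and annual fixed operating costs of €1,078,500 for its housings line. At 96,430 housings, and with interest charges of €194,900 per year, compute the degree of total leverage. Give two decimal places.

1.73

Contribution at this volume is 96,430 × €31.19 = €3,007,651.70.
Operating income = contribution − fixed costs = €3,007,651.70 − €1,078,500 = €1,929,151.70. Interest = €194,900.00.
DOL = €3,007,651.70 ÷ €1,929,151.70 = 1.5591; DFL = €1,929,151.70 ÷ €1,734,251.70 = 1.1124.
Combined leverage = 1.5591 × 1.1124 = 1.7343.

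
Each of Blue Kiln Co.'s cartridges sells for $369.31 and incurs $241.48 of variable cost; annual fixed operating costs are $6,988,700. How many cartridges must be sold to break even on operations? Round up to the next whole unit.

54,672 cartridges

Each unit contributes $369.31 − $241.48 = $127.83.
Break-even Q = $6,988,700 / $127.83 = 54,671.83 → 54,672 cartridges.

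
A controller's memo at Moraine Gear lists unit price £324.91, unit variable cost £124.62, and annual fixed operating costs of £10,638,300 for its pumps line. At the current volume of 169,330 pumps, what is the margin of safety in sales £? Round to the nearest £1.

Contribution margin per unit = £324.91 − £124.62 = £200.29. Break-even units = £10,638,300 ÷ £200.29 = 53,114.48; break-even revenue = 53,114.48 × £324.91 = £17,257,427.00.
Current sales = 169,330 × £324.91 = £55,017,010.30.
Margin of safety = £55,017,010.30 − £17,257,427.00 = £37,759,583.

£37,759,583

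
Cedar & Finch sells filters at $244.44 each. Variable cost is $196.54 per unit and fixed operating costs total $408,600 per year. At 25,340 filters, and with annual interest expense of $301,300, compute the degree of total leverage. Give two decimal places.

2.41

Total contribution margin = 25,340 × $47.90 = $1,213,786.00.
Operating income = contribution − fixed costs = $1,213,786.00 − $408,600 = $805,186.00. Interest = $301,300.00.
DOL = $1,213,786.00 ÷ $805,186.00 = 1.5075; DFL = $805,186.00 ÷ $503,886.00 = 1.5980.
DCL = DOL × DFL = 1.5075 × 1.5980 = 2.4090.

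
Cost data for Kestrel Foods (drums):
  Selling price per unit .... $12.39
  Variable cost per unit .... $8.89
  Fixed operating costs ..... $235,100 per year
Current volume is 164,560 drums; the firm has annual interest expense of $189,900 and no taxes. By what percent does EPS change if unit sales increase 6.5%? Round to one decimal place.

Contribution at this volume is 164,560 × $3.50 = $575,960.00.
Operating income = contribution − fixed costs = $575,960.00 − $235,100 = $340,860.00.
After interest of $189,900.00, pre-tax earnings = $150,960.00.
DCL = total CM / (EBIT − I) = $575,960.00 / $150,960.00 = 3.8153.
EPS therefore changes by 3.8153 × (+6.5%) = +24.8%.

+24.8%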